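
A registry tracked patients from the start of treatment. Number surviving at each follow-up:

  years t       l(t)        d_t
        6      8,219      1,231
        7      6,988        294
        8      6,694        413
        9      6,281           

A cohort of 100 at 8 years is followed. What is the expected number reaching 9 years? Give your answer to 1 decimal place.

93.8

The relevant probability is 6,281/6,694 = 0.938303.
Expected number = 100 × 0.938303 = 93.8.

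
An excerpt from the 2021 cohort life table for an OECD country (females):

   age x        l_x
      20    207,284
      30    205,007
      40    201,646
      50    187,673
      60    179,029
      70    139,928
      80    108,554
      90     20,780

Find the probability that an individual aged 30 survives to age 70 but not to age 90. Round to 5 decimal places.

0.58119

This is the probability of reaching 70 but not 90, conditional on being alive at 30: (l_70 − l_90) / l_30.
= (139,928 − 20,780) / 205,007 = 119,148 / 205,007 = 0.581190.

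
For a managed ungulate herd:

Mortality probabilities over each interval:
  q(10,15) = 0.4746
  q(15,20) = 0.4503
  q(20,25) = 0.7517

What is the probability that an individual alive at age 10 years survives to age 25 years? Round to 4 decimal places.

0.0717

The overall survival probability is (1 − 0.4746) × (1 − 0.4503) × (1 − 0.7517).
= 0.5254 × 0.5497 × 0.2483 = 0.071712.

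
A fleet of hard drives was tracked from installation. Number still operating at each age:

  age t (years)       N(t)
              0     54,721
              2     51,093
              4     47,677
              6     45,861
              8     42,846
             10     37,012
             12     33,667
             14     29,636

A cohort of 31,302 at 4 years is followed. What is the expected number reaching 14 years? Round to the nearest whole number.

The relevant probability is 29,636/47,677 = 0.621600.
Expected number = 31,302 × 0.621600 = 19457.

19457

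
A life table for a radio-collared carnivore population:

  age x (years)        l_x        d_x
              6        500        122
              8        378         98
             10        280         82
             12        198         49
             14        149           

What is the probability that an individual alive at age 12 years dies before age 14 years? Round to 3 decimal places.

P(die before 14 | alive at 12) = 1 − l_14/l_12 = 1 − 149/198 = (49)/198 = 0.247475.

0.247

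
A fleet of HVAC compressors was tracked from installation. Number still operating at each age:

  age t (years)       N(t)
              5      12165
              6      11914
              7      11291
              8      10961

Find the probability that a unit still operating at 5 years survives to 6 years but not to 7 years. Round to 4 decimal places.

0.0512

This is the probability of reaching 6 but not 7, conditional on being operational at 5: (N(6) − N(7)) / N(5).
= (11914 − 11291) / 12165 = 623 / 12165 = 0.051212.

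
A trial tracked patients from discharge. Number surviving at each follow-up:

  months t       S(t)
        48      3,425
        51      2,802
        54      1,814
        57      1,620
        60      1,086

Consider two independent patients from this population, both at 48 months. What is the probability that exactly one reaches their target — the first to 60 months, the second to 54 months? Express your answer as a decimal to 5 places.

0.51084

p₁ = S(60)/S(48) = 1,086/3,425 = 0.317080; p₂ = S(54)/S(48) = 1,814/3,425 = 0.529635.
P(exactly one) = p₁(1−p₂) + (1−p₁)p₂ = 0.149143 + 0.361698 = 0.510842.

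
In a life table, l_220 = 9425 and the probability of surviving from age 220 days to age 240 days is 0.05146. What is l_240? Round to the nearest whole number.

l_240 = l_220 × p = 9425 × 0.05146 = 485.

485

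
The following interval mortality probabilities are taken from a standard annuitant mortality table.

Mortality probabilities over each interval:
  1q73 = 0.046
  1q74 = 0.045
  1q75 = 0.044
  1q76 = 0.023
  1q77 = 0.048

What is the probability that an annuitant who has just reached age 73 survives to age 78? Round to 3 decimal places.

Survival from 73 to 78 is the product of surviving each interval: (1 − 0.046) × (1 − 0.045) × (1 − 0.044) × (1 − 0.023) × (1 − 0.048).
= 0.954 × 0.955 × 0.956 × 0.977 × 0.952 = 0.810105.

0.810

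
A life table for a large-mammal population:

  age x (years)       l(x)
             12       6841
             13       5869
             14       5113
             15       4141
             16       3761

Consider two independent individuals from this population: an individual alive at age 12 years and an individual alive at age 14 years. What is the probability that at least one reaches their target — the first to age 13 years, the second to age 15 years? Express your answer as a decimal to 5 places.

0.97299

p₁ = l(13)/l(12) = 5869/6841 = 0.857916; p₂ = l(15)/l(14) = 4141/5113 = 0.809896.
P(at least one) = 1 − (1−p₁)(1−p₂) = 1 − 0.142084 × 0.190104 = 0.972989.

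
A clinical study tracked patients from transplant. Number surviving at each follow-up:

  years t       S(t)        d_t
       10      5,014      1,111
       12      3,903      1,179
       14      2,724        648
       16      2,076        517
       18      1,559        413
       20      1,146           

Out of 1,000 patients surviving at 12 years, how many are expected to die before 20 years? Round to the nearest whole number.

706

The relevant probability is 1 − 1,146/3,903 = 0.706380.
Expected number = 1,000 × 0.706380 = 706.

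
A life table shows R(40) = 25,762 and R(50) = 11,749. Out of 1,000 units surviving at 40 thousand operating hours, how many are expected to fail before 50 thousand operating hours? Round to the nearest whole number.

544

The relevant probability is 1 − 11,749/25,762 = 0.543941.
Expected number = 1,000 × 0.543941 = 544.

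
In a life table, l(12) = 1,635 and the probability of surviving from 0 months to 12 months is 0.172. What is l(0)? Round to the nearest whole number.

9506

l(0) = l(12) / p = 1,635 / 0.172 = 9506.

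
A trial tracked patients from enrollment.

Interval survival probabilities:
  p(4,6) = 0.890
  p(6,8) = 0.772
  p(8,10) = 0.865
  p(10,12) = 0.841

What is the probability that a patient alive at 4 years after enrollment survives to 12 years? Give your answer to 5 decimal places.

0.49983

P(survive 4→12) = 0.890 × 0.772 × 0.865 × 0.841.
= 0.499827.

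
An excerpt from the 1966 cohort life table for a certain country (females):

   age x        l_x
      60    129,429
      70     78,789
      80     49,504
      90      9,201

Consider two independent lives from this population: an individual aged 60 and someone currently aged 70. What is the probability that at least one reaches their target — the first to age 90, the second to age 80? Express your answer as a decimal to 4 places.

0.6547

p₁ = l_90/l_60 = 9,201/129,429 = 0.071089; p₂ = l_80/l_70 = 49,504/78,789 = 0.628311.
P(at least one) = 1 − (1−p₁)(1−p₂) = 1 − 0.928911 × 0.371689 = 0.654734.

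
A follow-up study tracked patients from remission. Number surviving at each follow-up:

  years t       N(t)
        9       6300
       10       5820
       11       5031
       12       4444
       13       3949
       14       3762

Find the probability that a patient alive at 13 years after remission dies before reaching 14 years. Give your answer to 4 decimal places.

0.0474

P(die before 14 | alive at 13) = 1 − N(14)/N(13) = 1 − 3762/3949 = (187)/3949 = 0.047354.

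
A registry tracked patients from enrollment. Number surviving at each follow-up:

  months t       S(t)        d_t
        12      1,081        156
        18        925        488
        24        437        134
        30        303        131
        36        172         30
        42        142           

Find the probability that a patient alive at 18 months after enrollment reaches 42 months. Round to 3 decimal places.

0.154

The conditional survival probability is S(42)/S(18) = 142/925 = 0.153514.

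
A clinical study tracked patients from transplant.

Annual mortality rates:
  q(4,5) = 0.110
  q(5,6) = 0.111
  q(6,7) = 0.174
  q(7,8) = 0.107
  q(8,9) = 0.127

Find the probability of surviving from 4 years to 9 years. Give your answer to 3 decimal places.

P(survive 4→9) = (1 − 0.110) × (1 − 0.111) × (1 − 0.174) × (1 − 0.107) × (1 − 0.127).
= 0.890 × 0.889 × 0.826 × 0.893 × 0.873 = 0.509492.

0.509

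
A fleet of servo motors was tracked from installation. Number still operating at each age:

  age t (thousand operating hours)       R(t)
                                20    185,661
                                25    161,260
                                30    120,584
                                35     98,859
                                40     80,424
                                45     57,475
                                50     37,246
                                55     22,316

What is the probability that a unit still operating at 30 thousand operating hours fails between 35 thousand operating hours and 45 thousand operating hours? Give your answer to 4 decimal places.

This is the probability of reaching 35 but not 45, conditional on being operational at 30: (R(35) − R(45)) / R(30).
= (98,859 − 57,475) / 120,584 = 41,384 / 120,584 = 0.343196.

0.3432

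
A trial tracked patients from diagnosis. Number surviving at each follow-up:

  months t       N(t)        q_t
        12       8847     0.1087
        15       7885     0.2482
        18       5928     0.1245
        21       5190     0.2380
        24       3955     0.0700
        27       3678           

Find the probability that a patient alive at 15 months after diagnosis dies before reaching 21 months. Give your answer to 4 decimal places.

P(die before 21 | alive at 15) = 1 − N(21)/N(15) = 1 − 5190/7885 = (2695)/7885 = 0.341788.

0.3418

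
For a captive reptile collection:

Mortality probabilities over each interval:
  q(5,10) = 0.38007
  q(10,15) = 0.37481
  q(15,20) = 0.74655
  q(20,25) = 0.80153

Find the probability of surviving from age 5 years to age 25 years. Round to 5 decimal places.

Chaining the interval survival probabilities: (1 − 0.38007) × (1 − 0.37481) × (1 − 0.74655) × (1 − 0.80153).
= 0.61993 × 0.62519 × 0.25345 × 0.19847 = 0.019496.

0.01950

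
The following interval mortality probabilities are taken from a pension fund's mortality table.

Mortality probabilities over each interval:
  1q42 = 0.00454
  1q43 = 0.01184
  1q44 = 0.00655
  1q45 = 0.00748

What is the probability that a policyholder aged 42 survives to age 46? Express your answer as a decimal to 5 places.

0.96992

Chaining the interval survival probabilities: (1 − 0.00454) × (1 − 0.01184) × (1 − 0.00655) × (1 − 0.00748).
= 0.99546 × 0.98816 × 0.99345 × 0.99252 = 0.969921.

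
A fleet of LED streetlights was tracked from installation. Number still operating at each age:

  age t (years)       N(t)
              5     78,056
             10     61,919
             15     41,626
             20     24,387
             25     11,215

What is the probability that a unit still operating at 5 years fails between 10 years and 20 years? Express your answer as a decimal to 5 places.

0.48083

This is the probability of reaching 10 but not 20, conditional on being operational at 5: (N(10) − N(20)) / N(5).
= (61,919 − 24,387) / 78,056 = 37,532 / 78,056 = 0.480834.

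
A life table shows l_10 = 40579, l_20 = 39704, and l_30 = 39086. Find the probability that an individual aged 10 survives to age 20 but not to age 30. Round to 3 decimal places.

0.015

We want 10|10q10 = (l_20 − l_30)/l_10.
This is the probability of reaching 20 but not 30, conditional on being alive at 10: (l_20 − l_30) / l_10.
= (39704 − 39086) / 40579 = 618 / 40579 = 0.015230.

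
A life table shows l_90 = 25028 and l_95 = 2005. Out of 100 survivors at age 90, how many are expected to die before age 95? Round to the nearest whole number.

92

The relevant probability is 1 − 2005/25028 = 0.919890.
Expected number = 100 × 0.919890 = 92.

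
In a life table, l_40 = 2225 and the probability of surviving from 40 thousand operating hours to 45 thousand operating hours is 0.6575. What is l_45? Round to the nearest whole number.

1463

l_45 = l_40 × p = 2225 × 0.6575 = 1463.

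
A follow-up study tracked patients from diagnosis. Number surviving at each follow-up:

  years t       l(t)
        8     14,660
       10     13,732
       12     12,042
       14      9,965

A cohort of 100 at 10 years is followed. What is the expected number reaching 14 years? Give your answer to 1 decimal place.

72.6

The relevant probability is 9,965/13,732 = 0.725677.
Expected number = 100 × 0.725677 = 72.6.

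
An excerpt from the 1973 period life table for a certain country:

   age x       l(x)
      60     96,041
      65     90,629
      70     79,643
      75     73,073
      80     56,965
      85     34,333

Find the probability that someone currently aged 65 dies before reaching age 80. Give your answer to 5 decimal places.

P(die before 80 | alive at 65) = 1 − l(80)/l(65) = 1 − 56,965/90,629 = (33,664)/90,629 = 0.371448.

0.37145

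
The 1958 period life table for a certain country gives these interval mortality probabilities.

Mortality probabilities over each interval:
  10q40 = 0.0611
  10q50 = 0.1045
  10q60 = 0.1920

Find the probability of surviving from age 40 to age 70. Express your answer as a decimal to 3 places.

The overall survival probability is (1 − 0.0611) × (1 − 0.1045) × (1 − 0.1920).
= 0.9389 × 0.8955 × 0.8080 = 0.679354.

0.679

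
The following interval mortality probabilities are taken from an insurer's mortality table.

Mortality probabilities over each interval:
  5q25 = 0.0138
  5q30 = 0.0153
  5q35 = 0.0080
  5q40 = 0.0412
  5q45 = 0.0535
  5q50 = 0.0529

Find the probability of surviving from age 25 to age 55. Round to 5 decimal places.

0.82799

The overall survival probability is (1 − 0.0138) × (1 − 0.0153) × (1 − 0.0080) × (1 − 0.0412) × (1 − 0.0535) × (1 − 0.0529).
= 0.9862 × 0.9847 × 0.9920 × 0.9588 × 0.9465 × 0.9471 = 0.827990.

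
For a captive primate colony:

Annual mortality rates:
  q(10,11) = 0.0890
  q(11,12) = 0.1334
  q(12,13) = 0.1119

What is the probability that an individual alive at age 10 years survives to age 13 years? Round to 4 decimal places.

0.7011

Chaining the interval survival probabilities: (1 − 0.0890) × (1 − 0.1334) × (1 − 0.1119).
= 0.9110 × 0.8666 × 0.8881 = 0.701131.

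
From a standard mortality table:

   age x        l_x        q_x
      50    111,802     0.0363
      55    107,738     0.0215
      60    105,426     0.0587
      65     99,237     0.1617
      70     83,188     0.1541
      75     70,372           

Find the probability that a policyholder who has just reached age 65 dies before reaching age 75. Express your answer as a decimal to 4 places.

0.2909

P(die before 75 | alive at 65) = 1 − l_75/l_65 = 1 − 70,372/99,237 = (28,865)/99,237 = 0.290869.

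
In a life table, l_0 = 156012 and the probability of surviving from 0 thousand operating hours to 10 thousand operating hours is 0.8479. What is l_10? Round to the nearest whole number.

l_10 = l_0 × p = 156012 × 0.8479 = 132283.

132283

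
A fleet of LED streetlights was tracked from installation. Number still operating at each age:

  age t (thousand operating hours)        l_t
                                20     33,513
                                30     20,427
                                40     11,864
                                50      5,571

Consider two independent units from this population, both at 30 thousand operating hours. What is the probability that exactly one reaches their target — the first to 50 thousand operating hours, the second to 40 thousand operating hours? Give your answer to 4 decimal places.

0.5367

p₁ = l_50/l_30 = 5,571/20,427 = 0.272727; p₂ = l_40/l_30 = 11,864/20,427 = 0.580800.
P(exactly one) = p₁(1−p₂) + (1−p₁)p₂ = 0.114327 + 0.422400 = 0.536727.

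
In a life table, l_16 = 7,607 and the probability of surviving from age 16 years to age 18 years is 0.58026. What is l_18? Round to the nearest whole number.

l_18 = l_16 × p = 7,607 × 0.58026 = 4414.

4414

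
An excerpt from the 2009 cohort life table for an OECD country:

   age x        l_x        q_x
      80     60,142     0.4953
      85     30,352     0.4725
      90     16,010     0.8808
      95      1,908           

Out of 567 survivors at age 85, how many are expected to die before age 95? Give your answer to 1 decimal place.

531.4

The relevant probability is 1 − 1,908/30,352 = 0.937138.
Expected number = 567 × 0.937138 = 531.4.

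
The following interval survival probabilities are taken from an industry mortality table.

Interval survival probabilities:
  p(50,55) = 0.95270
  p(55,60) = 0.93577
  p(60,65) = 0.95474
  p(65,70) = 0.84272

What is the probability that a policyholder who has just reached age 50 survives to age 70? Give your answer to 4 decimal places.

Chaining the interval survival probabilities: 0.95270 × 0.93577 × 0.95474 × 0.84272.
= 0.717288.

0.7173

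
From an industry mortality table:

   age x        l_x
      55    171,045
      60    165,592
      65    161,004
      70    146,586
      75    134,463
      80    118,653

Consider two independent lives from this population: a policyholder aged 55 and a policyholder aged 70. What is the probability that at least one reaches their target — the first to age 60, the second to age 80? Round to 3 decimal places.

0.994

p₁ = l_60/l_55 = 165,592/171,045 = 0.968120; p₂ = l_80/l_70 = 118,653/146,586 = 0.809443.
P(at least one) = 1 − (1−p₁)(1−p₂) = 1 − 0.031880 × 0.190557 = 0.993925.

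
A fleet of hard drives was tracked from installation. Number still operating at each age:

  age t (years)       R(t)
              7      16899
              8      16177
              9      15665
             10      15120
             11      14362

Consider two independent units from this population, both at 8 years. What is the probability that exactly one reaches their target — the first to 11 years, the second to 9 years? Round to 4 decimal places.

0.1367

p₁ = R(11)/R(8) = 14362/16177 = 0.887804; p₂ = R(9)/R(8) = 15665/16177 = 0.968350.
P(exactly one) = p₁(1−p₂) + (1−p₁)p₂ = 0.028099 + 0.108645 = 0.136744.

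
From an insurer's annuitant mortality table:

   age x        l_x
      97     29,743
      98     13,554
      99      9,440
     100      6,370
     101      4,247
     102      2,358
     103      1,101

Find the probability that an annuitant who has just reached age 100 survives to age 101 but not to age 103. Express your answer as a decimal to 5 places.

0.49388

This is the probability of reaching 101 but not 103, conditional on being alive at 100: (l_101 − l_103) / l_100.
= (4,247 − 1,101) / 6,370 = 3,146 / 6,370 = 0.493878.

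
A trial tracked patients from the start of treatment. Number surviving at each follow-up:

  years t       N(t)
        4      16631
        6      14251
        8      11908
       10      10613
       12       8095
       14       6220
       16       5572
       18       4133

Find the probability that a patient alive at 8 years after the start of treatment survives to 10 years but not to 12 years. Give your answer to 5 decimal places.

0.21145

This is the probability of reaching 10 but not 12, conditional on being alive at 8: (N(10) − N(12)) / N(8).
= (10613 − 8095) / 11908 = 2518 / 11908 = 0.211454.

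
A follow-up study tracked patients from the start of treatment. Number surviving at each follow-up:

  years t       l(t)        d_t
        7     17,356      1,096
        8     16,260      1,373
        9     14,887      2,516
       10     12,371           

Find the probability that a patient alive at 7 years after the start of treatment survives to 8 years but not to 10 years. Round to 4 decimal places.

0.2241

This is the probability of reaching 8 but not 10, conditional on being alive at 7: (l(8) − l(10)) / l(7).
= (16,260 − 12,371) / 17,356 = 3,889 / 17,356 = 0.224072.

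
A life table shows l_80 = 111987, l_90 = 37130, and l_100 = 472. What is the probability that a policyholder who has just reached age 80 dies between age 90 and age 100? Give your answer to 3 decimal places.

0.327

We want 10|10q80 = (l_90 − l_100)/l_80.
This is the probability of reaching 90 but not 100, conditional on being alive at 80: (l_90 − l_100) / l_80.
= (37130 − 472) / 111987 = 36658 / 111987 = 0.327342.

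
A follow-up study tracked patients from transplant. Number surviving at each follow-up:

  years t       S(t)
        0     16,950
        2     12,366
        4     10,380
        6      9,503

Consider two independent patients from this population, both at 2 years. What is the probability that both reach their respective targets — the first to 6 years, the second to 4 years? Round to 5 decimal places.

0.64506

p₁ = S(6)/S(2) = 9,503/12,366 = 0.768478; p₂ = S(4)/S(2) = 10,380/12,366 = 0.839398.
P(both) = p₁ × p₂ = 0.768478 × 0.839398 = 0.645059.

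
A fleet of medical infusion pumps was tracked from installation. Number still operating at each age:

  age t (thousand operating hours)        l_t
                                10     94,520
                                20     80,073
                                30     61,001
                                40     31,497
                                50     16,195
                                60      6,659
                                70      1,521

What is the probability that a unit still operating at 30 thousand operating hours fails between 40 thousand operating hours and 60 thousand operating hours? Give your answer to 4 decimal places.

This is the probability of reaching 40 but not 60, conditional on being operational at 30: (l_40 − l_60) / l_30.
= (31,497 − 6,659) / 61,001 = 24,838 / 61,001 = 0.407174.

0.4072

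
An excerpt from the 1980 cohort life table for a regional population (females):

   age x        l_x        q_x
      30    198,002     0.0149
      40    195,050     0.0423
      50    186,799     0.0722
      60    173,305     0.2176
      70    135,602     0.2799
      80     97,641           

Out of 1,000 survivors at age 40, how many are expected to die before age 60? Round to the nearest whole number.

111

The relevant probability is 1 − 173,305/195,050 = 0.111484.
Expected number = 1,000 × 0.111484 = 111.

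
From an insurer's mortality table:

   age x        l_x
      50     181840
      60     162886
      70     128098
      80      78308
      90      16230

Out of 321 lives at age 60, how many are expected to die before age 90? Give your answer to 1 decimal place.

289.0

The relevant probability is 1 − 16230/162886 = 0.900360.
Expected number = 321 × 0.900360 = 289.0.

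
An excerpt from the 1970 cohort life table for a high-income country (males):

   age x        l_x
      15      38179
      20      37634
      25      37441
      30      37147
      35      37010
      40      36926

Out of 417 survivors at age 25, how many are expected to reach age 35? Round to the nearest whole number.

412

The relevant probability is 37010/37441 = 0.988489.
Expected number = 417 × 0.988489 = 412.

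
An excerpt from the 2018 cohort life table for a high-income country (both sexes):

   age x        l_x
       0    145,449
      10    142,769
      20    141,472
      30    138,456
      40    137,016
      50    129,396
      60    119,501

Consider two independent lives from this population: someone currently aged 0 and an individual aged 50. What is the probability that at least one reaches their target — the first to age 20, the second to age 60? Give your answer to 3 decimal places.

p₁ = l_20/l_0 = 141,472/145,449 = 0.972657; p₂ = l_60/l_50 = 119,501/129,396 = 0.923529.
P(at least one) = 1 − (1−p₁)(1−p₂) = 1 − 0.027343 × 0.076471 = 0.997909.

0.998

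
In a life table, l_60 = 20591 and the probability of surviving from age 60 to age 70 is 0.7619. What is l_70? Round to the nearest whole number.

l_70 = l_60 × p = 20591 × 0.7619 = 15688.

15688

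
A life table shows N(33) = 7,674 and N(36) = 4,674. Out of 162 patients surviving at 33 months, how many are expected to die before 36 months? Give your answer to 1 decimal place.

63.3

The relevant probability is 1 − 4,674/7,674 = 0.390930.
Expected number = 162 × 0.390930 = 63.3.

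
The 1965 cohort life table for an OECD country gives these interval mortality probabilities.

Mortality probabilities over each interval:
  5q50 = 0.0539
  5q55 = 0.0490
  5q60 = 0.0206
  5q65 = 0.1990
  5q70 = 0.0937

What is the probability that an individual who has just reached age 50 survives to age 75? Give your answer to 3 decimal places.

0.640

Survival from 50 to 75 is the product of surviving each interval: (1 − 0.0539) × (1 − 0.0490) × (1 − 0.0206) × (1 − 0.1990) × (1 − 0.0937).
= 0.9461 × 0.9510 × 0.9794 × 0.8010 × 0.9063 = 0.639709.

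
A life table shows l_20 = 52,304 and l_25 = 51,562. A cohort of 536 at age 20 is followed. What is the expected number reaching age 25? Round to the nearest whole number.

The relevant probability is 51,562/52,304 = 0.985814.
Expected number = 536 × 0.985814 = 528.

528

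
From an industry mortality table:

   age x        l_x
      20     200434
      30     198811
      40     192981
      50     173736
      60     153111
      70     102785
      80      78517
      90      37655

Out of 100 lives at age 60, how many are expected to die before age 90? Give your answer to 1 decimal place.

The relevant probability is 1 − 37655/153111 = 0.754067.
Expected number = 100 × 0.754067 = 75.4.

75.4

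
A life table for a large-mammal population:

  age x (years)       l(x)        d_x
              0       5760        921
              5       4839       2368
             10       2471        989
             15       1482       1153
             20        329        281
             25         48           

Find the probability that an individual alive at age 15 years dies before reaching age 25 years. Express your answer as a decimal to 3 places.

0.968

P(die before 25 | alive at 15) = 1 − l(25)/l(15) = 1 − 48/1482 = (1434)/1482 = 0.967611.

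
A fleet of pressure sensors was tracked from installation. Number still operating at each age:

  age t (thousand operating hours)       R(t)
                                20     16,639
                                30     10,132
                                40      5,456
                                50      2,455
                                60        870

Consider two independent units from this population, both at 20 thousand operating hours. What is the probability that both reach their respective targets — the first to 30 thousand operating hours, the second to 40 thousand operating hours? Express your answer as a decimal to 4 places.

0.1997

p₁ = R(30)/R(20) = 10,132/16,639 = 0.608931; p₂ = R(40)/R(20) = 5,456/16,639 = 0.327904.
P(both) = p₁ × p₂ = 0.608931 × 0.327904 = 0.199671.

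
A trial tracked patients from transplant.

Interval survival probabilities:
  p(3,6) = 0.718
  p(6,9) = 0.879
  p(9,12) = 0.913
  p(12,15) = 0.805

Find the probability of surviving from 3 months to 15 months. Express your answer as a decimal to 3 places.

The overall survival probability is 0.718 × 0.879 × 0.913 × 0.805.
= 0.463853.

0.464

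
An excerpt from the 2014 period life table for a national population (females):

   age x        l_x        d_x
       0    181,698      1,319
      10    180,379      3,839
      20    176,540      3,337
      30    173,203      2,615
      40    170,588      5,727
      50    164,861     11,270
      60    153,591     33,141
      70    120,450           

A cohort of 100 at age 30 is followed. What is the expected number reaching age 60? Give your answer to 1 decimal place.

88.7

The relevant probability is 153,591/173,203 = 0.886769.
Expected number = 100 × 0.886769 = 88.7.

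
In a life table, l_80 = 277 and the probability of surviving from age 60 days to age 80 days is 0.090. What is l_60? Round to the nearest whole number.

3078

l_60 = l_80 / p = 277 / 0.090 = 3078.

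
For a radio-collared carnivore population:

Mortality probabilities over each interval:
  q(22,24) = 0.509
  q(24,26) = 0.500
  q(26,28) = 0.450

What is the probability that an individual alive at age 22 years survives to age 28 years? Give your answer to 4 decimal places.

0.1350

Chaining the interval survival probabilities: (1 − 0.509) × (1 − 0.500) × (1 − 0.450).
= 0.491 × 0.500 × 0.550 = 0.135025.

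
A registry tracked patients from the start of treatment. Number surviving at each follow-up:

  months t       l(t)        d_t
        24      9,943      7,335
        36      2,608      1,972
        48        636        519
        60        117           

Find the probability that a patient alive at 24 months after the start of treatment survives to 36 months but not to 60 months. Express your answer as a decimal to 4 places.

This is the probability of reaching 36 but not 60, conditional on being alive at 24: (l(36) − l(60)) / l(24).
= (2,608 − 117) / 9,943 = 2,491 / 9,943 = 0.250528.

0.2505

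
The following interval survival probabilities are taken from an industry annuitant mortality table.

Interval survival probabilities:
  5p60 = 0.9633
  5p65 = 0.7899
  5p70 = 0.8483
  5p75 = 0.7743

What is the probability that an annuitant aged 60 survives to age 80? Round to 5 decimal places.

0.49980

The overall survival probability is 0.9633 × 0.7899 × 0.8483 × 0.7743.
= 0.499796.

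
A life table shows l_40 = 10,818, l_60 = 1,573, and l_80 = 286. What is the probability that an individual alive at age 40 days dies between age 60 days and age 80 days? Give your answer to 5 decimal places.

This is the probability of reaching 60 but not 80, conditional on being alive at 40: (l_60 − l_80) / l_40.
= (1,573 − 286) / 10,818 = 1,287 / 10,818 = 0.118968.

0.11897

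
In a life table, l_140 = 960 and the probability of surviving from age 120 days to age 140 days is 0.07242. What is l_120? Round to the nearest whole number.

13256

l_120 = l_140 / p = 960 / 0.07242 = 13256.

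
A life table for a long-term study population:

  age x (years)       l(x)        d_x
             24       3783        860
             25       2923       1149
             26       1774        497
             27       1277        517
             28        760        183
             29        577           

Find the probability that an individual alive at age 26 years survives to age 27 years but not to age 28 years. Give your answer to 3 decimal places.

This is the probability of reaching 27 but not 28, conditional on being alive at 26: (l(27) − l(28)) / l(26).
= (1277 − 760) / 1774 = 517 / 1774 = 0.291432.

0.291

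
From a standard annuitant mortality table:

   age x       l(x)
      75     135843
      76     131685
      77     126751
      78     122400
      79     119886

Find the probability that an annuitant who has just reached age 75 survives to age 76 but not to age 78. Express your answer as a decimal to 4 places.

This is the probability of reaching 76 but not 78, conditional on being alive at 75: (l(76) − l(78)) / l(75).
= (131685 − 122400) / 135843 = 9285 / 135843 = 0.068351.

0.0684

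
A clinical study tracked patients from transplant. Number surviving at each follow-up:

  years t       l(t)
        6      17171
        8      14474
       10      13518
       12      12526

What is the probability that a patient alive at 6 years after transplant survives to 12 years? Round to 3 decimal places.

0.729

The conditional survival probability is l(12)/l(6) = 12526/17171 = 0.729486.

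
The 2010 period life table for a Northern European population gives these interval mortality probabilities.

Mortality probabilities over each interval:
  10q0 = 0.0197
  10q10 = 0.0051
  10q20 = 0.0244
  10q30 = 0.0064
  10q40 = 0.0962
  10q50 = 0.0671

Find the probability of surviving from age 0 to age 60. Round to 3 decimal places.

0.797

Chaining the interval survival probabilities: (1 − 0.0197) × (1 − 0.0051) × (1 − 0.0244) × (1 − 0.0064) × (1 − 0.0962) × (1 − 0.0671).
= 0.9803 × 0.9949 × 0.9756 × 0.9936 × 0.9038 × 0.9329 = 0.797130.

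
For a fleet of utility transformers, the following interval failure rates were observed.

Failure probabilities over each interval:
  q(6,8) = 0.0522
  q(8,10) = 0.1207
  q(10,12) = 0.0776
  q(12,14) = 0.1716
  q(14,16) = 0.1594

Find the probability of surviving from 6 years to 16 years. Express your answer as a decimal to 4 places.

Chaining the interval survival probabilities: (1 − 0.0522) × (1 − 0.1207) × (1 − 0.0776) × (1 − 0.1716) × (1 − 0.1594).
= 0.9478 × 0.8793 × 0.9224 × 0.8284 × 0.8406 = 0.535307.

0.5353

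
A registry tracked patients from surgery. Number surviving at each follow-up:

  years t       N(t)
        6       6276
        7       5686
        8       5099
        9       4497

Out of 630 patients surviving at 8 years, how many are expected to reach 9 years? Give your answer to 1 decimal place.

The relevant probability is 4497/5099 = 0.881938.
Expected number = 630 × 0.881938 = 555.6.

555.6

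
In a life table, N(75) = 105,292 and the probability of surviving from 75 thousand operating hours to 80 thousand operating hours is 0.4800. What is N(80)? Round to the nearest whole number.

N(80) = N(75) × p = 105,292 × 0.4800 = 50540.

50540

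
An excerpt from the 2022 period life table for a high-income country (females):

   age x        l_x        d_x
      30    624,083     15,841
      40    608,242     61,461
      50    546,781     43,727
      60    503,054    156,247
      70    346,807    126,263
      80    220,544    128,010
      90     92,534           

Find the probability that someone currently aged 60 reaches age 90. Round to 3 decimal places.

0.184

The conditional survival probability is l_90/l_60 = 92,534/503,054 = 0.183944.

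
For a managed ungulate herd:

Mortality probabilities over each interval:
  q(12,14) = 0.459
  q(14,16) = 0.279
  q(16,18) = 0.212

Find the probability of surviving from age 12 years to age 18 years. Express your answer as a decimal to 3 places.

The overall survival probability is (1 − 0.459) × (1 − 0.279) × (1 − 0.212).
= 0.541 × 0.721 × 0.788 = 0.307368.

0.307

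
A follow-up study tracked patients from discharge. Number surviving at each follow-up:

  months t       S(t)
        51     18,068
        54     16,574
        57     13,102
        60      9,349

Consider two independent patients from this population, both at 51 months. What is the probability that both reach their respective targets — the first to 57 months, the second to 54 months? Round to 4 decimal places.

p₁ = S(57)/S(51) = 13,102/18,068 = 0.725149; p₂ = S(54)/S(51) = 16,574/18,068 = 0.917312.
P(both) = p₁ × p₂ = 0.725149 × 0.917312 = 0.665188.

0.6652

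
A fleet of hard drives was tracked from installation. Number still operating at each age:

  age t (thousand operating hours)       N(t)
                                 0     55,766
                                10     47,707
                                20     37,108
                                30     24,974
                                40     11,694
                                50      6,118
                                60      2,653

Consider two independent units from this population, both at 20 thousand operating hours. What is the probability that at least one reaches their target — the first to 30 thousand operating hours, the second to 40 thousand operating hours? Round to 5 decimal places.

0.77605

p₁ = N(30)/N(20) = 24,974/37,108 = 0.673009; p₂ = N(40)/N(20) = 11,694/37,108 = 0.315134.
P(at least one) = 1 − (1−p₁)(1−p₂) = 1 − 0.326991 × 0.684866 = 0.776055.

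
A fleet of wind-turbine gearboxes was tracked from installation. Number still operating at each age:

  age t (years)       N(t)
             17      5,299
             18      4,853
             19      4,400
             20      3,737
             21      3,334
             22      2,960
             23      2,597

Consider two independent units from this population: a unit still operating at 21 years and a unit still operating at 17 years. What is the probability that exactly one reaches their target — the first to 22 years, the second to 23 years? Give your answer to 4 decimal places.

0.5077

p₁ = N(22)/N(21) = 2,960/3,334 = 0.887822; p₂ = N(23)/N(17) = 2,597/5,299 = 0.490092.
P(exactly one) = p₁(1−p₂) + (1−p₁)p₂ = 0.452708 + 0.054978 = 0.507685.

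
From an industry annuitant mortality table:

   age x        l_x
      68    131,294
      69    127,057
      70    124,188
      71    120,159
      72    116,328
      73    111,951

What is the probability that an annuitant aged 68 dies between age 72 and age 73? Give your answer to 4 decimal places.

This is the probability of reaching 72 but not 73, conditional on being alive at 68: (l_72 − l_73) / l_68.
= (116,328 − 111,951) / 131,294 = 4,377 / 131,294 = 0.033337.

0.0333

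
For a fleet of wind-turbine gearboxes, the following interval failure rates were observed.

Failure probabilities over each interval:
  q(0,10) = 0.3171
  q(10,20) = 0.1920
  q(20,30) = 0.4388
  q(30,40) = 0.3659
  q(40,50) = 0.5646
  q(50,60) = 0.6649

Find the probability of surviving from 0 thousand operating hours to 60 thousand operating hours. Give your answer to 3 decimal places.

0.029

Survival from 0 to 60 is the product of surviving each interval: (1 − 0.3171) × (1 − 0.1920) × (1 − 0.4388) × (1 − 0.3659) × (1 − 0.5646) × (1 − 0.6649).
= 0.6829 × 0.8080 × 0.5612 × 0.6341 × 0.4354 × 0.3351 = 0.028649.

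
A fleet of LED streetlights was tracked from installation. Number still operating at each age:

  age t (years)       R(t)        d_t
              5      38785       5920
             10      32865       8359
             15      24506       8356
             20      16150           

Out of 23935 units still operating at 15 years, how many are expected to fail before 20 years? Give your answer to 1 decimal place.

The relevant probability is 1 − 16150/24506 = 0.340978.
Expected number = 23935 × 0.340978 = 8161.3.

8161.3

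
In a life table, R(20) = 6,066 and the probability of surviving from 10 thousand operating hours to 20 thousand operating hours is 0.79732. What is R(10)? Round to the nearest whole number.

R(10) = R(20) / p = 6,066 / 0.79732 = 7608.

7608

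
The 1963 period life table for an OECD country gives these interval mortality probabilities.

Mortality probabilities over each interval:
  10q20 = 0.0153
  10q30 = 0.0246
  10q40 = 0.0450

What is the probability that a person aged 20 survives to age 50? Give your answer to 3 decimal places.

The overall survival probability is (1 − 0.0153) × (1 − 0.0246) × (1 − 0.0450).
= 0.9847 × 0.9754 × 0.9550 = 0.917255.

0.917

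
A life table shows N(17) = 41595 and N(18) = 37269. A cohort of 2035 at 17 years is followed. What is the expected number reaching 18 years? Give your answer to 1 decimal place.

1823.4

The relevant probability is 37269/41595 = 0.895997.
Expected number = 2035 × 0.895997 = 1823.4.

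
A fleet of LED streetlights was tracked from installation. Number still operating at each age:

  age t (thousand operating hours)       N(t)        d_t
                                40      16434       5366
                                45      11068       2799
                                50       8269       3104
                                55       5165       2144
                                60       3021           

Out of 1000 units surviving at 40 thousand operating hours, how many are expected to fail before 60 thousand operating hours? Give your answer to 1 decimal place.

816.2

The relevant probability is 1 − 3021/16434 = 0.816174.
Expected number = 1000 × 0.816174 = 816.2.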